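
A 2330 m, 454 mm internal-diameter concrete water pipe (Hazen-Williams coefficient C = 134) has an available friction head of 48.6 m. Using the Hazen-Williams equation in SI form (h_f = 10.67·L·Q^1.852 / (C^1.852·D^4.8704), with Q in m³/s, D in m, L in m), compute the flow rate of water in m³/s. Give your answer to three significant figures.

Rearranging: Q = [h_f·C^1.852·D^4.8704 / (10.67·L)]^(1/1.852)
Q = [48.6·134^1.852·0.454^4.8704 / (10.67·2330)]^0.540 = 0.5788 m³/s

Q ≈ 0.579 m³/s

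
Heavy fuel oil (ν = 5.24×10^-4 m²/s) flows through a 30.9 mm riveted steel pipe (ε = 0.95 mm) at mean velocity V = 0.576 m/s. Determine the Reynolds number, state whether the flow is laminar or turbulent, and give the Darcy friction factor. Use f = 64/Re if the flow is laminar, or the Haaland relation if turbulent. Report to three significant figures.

Re ≈ 34.0; laminar; f = 64/Re ≈ 1.88

Re = VD/ν = 0.5760·0.0309/5.24×10^-4 = 34.0
Re < 2300 → laminar → f = 64/Re = 1.884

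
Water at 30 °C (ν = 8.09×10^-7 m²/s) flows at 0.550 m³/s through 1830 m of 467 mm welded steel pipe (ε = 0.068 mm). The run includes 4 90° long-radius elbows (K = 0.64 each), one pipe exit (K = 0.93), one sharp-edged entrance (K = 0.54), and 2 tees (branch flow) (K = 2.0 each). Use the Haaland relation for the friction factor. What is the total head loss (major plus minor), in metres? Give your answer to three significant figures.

V = 4Q/(πD²) = 3.211 m/s; V²/2g = 0.5255 m
Re = 1.85×10^6, ε/D = 1.46×10^-4 → f = 0.01351 (Haaland)
Major: h_f = f(L/D)·V²/2g = 0.01351·3919·0.5255 = 27.82 m
Minor: ΣK = 8.03; h_m = ΣK·V²/2g = 4.220 m
Total H_L = 27.82 + 4.220 = 32.04 m

H_L ≈ 32.0 m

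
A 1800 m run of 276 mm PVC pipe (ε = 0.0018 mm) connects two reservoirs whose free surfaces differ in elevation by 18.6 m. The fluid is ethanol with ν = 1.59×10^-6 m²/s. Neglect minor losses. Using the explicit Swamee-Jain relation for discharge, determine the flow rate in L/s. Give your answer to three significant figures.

Swamee-Jain (Type II): Q = -0.965·√(gD⁵h_f/L)·ln[ε/(3.7D) + √(3.17ν²L/(gD³h_f))]
√(gD⁵h_f/L) = √(9.81·0.276⁵·18.6/1800) = 0.01274
ε/(3.7D) = 1.76×10^-6; √(3.17ν²L/(gD³h_f)) = 6.13×10^-5
Q = -0.965·0.01274·ln(6.308×10^-5) = 0.1189 m³/s
Check: V = 1.99 m/s, Re = 3.45×10^5, f = 0.01409, h_f = 18.5 m ≈ 18.6 m ✓

Q ≈ 119 L/s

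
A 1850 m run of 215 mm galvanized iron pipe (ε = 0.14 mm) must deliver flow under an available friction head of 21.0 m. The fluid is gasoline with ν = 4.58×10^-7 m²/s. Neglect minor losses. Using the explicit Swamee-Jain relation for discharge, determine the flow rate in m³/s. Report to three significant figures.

Q ≈ 0.0588 m³/s

Swamee-Jain (Type II): Q = -0.965·√(gD⁵h_f/L)·ln[ε/(3.7D) + √(3.17ν²L/(gD³h_f))]
√(gD⁵h_f/L) = √(9.81·0.215⁵·21.0/1850) = 0.007152
ε/(3.7D) = 1.76×10^-4; √(3.17ν²L/(gD³h_f)) = 2.45×10^-5
Q = -0.965·0.007152·ln(2.005×10^-4) = 0.05877 m³/s
Check: V = 1.62 m/s, Re = 7.60×10^5, f = 0.01838, h_f = 21.1 m ≈ 21.0 m ✓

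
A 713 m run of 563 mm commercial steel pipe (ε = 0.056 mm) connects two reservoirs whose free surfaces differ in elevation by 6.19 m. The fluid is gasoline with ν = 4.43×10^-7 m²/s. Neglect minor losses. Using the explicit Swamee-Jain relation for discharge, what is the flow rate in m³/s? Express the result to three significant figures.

Q ≈ 0.691 m³/s

Swamee-Jain (Type II): Q = -0.965·√(gD⁵h_f/L)·ln[ε/(3.7D) + √(3.17ν²L/(gD³h_f))]
√(gD⁵h_f/L) = √(9.81·0.563⁵·6.19/713) = 0.06941
ε/(3.7D) = 2.69×10^-5; √(3.17ν²L/(gD³h_f)) = 6.40×10^-6
Q = -0.965·0.06941·ln(3.328×10^-5) = 0.6906 m³/s
Check: V = 2.77 m/s, Re = 3.53×10^6, f = 0.01254, h_f = 6.23 m ≈ 6.19 m ✓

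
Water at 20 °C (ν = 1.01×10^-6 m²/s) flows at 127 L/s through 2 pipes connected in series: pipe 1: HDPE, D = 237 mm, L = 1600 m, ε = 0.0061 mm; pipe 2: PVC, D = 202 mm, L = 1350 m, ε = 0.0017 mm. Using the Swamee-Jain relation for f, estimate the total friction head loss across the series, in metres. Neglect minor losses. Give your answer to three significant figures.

Pipe 1: V = 2.879 m/s, Re = 6.76×10^5, ε/D = 2.57×10^-5, f = 0.01289, h_1 = f(L/D)V²/2g = 36.76 m
Pipe 2: V = 3.963 m/s, Re = 7.93×10^5, ε/D = 8.42×10^-6, f = 0.01226, h_2 = f(L/D)V²/2g = 65.56 m
Series → Q common, losses add: H = Σh = 102.3 m

H ≈ 102 m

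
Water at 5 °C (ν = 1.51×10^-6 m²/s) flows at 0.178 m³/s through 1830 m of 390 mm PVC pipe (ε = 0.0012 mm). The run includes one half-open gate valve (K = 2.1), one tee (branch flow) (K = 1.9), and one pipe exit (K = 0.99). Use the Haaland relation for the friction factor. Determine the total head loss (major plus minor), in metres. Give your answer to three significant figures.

V = 4Q/(πD²) = 1.490 m/s; V²/2g = 0.1132 m
Re = 3.85×10^5, ε/D = 3.08×10^-6 → f = 0.01372 (Haaland)
Major: h_f = f(L/D)·V²/2g = 0.01372·4692·0.1132 = 7.288 m
Minor: ΣK = 4.99; h_m = ΣK·V²/2g = 0.5647 m
Total H_L = 7.288 + 0.5647 = 7.852 m

H_L ≈ 7.85 m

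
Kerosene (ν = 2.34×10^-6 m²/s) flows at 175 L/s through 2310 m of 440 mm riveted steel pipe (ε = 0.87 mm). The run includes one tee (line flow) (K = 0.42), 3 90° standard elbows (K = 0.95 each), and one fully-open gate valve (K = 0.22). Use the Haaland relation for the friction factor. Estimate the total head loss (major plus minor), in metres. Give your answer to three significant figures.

H_L ≈ 8.79 m

V = 4Q/(πD²) = 1.151 m/s; V²/2g = 0.06751 m
Re = 2.16×10^5, ε/D = 0.00198 → f = 0.02413 (Haaland)
Major: h_f = f(L/D)·V²/2g = 0.02413·5250·0.06751 = 8.553 m
Minor: ΣK = 3.49; h_m = ΣK·V²/2g = 0.2356 m
Total H_L = 8.553 + 0.2356 = 8.788 m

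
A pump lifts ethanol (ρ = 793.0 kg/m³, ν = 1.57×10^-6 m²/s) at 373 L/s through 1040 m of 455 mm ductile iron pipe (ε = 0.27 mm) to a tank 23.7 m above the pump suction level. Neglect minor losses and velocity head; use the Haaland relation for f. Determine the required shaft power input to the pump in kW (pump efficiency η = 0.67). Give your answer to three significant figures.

P_shaft ≈ 150 kW

V = 4Q/(πD²) = 2.294 m/s; Re = 6.65×10^5; ε/D = 5.93×10^-4; f = 0.01797
h_f = f(L/D)V²/2g = 11.02 m
Total head H = z + h_f = 23.7 + 11.02 = 34.72 m
P_hyd = ρgQH = 793.0·9.81·0.373·34.72 = 100.7 kW
P_shaft = P_hyd/η = 100.7/0.67 = 150.4 kW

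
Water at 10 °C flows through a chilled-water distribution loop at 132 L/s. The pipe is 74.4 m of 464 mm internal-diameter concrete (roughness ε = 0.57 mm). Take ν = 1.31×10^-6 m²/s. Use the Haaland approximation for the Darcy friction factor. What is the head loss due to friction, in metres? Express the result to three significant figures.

V = 4Q/(πD²) = 4·0.132/(π·0.464²) = 0.7806 m/s
Re = VD/ν = 0.7806·0.464/1.31×10^-6 = 2.76×10^5 → turbulent
ε/D = 0.57/464 = 0.00123
Haaland: f = 0.02150
h_f = f(L/D)V²/(2g) = 0.02150·(74.4/0.464)·0.7806²/(2·9.81) = 0.1071 m

h_f ≈ 0.107 m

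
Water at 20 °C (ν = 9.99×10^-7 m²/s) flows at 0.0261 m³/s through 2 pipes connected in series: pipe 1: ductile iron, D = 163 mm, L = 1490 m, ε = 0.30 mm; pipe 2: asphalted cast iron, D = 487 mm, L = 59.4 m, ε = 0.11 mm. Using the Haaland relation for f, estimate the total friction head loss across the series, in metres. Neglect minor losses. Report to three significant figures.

Pipe 1: V = 1.251 m/s, Re = 2.04×10^5, ε/D = 0.00184, f = 0.02377, h_1 = f(L/D)V²/2g = 17.33 m
Pipe 2: V = 0.1401 m/s, Re = 6.83×10^4, ε/D = 2.26×10^-4, f = 0.02015, h_2 = f(L/D)V²/2g = 0.002459 m
Series → Q common, losses add: H = Σh = 17.33 m

H ≈ 17.3 m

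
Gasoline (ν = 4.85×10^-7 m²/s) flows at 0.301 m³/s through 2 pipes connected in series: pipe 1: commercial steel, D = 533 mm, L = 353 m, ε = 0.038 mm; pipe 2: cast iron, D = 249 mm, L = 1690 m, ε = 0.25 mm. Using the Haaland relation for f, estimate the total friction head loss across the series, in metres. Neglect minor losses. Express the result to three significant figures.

H ≈ 262 m

Pipe 1: V = 1.349 m/s, Re = 1.48×10^6, ε/D = 7.13×10^-5, f = 0.01245, h_1 = f(L/D)V²/2g = 0.7648 m
Pipe 2: V = 6.181 m/s, Re = 3.17×10^6, ε/D = 0.00100, f = 0.01978, h_2 = f(L/D)V²/2g = 261.4 m
Series → Q common, losses add: H = Σh = 262.2 m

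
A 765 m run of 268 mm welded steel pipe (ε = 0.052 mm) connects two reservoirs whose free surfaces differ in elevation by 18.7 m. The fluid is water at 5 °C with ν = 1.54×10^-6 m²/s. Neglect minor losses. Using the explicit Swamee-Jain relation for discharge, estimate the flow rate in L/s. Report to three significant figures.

Swamee-Jain (Type II): Q = -0.965·√(gD⁵h_f/L)·ln[ε/(3.7D) + √(3.17ν²L/(gD³h_f))]
√(gD⁵h_f/L) = √(9.81·0.268⁵·18.7/765) = 0.01821
ε/(3.7D) = 5.24×10^-5; √(3.17ν²L/(gD³h_f)) = 4.04×10^-5
Q = -0.965·0.01821·ln(9.280×10^-5) = 0.1631 m³/s
Check: V = 2.89 m/s, Re = 5.03×10^5, f = 0.01545, h_f = 18.8 m ≈ 18.7 m ✓

Q ≈ 163 L/s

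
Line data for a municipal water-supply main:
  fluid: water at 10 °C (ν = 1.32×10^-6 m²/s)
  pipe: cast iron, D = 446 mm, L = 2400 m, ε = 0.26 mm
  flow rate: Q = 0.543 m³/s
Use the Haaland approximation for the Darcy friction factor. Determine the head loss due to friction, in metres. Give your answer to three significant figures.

V = 4Q/(πD²) = 4·0.543/(π·0.446²) = 3.476 m/s
Re = VD/ν = 3.476·0.446/1.32×10^-6 = 1.17×10^6 → turbulent
ε/D = 0.26/446 = 5.83×10^-4
Haaland: f = 0.01766
h_f = f(L/D)V²/(2g) = 0.01766·(2400/0.446)·3.476²/(2·9.81) = 58.52 m

h_f ≈ 58.5 m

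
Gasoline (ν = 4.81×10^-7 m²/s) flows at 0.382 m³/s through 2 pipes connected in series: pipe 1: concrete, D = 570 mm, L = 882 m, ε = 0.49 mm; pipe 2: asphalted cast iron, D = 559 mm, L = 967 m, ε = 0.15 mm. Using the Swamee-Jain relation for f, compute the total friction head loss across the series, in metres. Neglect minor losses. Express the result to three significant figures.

H ≈ 6.62 m

Pipe 1: V = 1.497 m/s, Re = 1.77×10^6, ε/D = 8.60×10^-4, f = 0.01919, h_1 = f(L/D)V²/2g = 3.392 m
Pipe 2: V = 1.557 m/s, Re = 1.81×10^6, ε/D = 2.68×10^-4, f = 0.01512, h_2 = f(L/D)V²/2g = 3.230 m
Series → Q common, losses add: H = Σh = 6.623 m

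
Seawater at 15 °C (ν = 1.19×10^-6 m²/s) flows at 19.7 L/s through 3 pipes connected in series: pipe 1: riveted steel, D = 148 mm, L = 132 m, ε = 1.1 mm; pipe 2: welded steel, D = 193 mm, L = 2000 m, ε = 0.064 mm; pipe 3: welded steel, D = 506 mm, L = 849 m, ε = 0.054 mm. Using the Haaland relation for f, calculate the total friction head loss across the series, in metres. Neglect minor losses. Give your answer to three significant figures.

Pipe 1: V = 1.145 m/s, Re = 1.42×10^5, ε/D = 0.00743, f = 0.03491, h_1 = f(L/D)V²/2g = 2.081 m
Pipe 2: V = 0.6734 m/s, Re = 1.09×10^5, ε/D = 3.32×10^-4, f = 0.01909, h_2 = f(L/D)V²/2g = 4.572 m
Pipe 3: V = 0.09797 m/s, Re = 4.17×10^4, ε/D = 1.07×10^-4, f = 0.02186, h_3 = f(L/D)V²/2g = 0.01794 m
Series → Q common, losses add: H = Σh = 6.671 m

H ≈ 6.67 m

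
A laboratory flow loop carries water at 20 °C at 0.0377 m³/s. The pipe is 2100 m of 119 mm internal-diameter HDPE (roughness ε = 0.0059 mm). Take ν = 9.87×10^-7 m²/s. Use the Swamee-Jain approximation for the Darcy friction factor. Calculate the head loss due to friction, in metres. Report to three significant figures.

V = 4Q/(πD²) = 4·0.0377/(π·0.119²) = 3.390 m/s
Re = VD/ν = 3.390·0.119/9.87×10^-7 = 4.09×10^5 → turbulent
ε/D = 0.0059/119 = 4.96×10^-5
Swamee-Jain: f = 0.01424
h_f = f(L/D)V²/(2g) = 0.01424·(2100/0.119)·3.390²/(2·9.81) = 147.1 m

h_f ≈ 147 m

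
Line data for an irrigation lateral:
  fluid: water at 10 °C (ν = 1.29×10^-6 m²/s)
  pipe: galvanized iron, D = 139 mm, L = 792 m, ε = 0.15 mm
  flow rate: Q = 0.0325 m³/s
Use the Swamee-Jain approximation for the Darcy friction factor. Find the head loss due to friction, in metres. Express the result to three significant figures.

V = 4Q/(πD²) = 4·0.0325/(π·0.139²) = 2.142 m/s
Re = VD/ν = 2.142·0.139/1.29×10^-6 = 2.31×10^5 → turbulent
ε/D = 0.15/139 = 0.00108
Swamee-Jain: f = 0.02133
h_f = f(L/D)V²/(2g) = 0.02133·(792/0.139)·2.142²/(2·9.81) = 28.42 m

h_f ≈ 28.4 m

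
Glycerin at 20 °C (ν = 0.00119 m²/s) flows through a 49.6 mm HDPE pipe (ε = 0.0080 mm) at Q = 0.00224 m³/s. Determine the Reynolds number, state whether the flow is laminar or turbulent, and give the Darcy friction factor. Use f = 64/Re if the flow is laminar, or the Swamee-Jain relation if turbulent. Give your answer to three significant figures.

Re ≈ 48.3; laminar; f = 64/Re ≈ 1.32

V = 4Q/(πD²) = 1.159 m/s
Re = VD/ν = 1.159·0.0496/0.00119 = 48.3
Re < 2300 → laminar → f = 64/Re = 1.324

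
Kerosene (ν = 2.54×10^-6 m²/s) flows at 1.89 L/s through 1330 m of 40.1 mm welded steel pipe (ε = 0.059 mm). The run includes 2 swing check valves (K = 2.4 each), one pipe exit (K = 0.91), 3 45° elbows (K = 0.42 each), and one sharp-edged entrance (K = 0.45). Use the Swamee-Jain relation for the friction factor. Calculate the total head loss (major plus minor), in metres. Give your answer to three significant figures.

V = 4Q/(πD²) = 1.497 m/s; V²/2g = 0.1141 m
Re = 2.36×10^4, ε/D = 0.00147 → f = 0.02827 (Swamee-Jain)
Major: h_f = f(L/D)·V²/2g = 0.02827·33167·0.1141 = 107.0 m
Minor: ΣK = 7.42; h_m = ΣK·V²/2g = 0.8470 m
Total H_L = 107.0 + 0.8470 = 107.9 m

H_L ≈ 108 m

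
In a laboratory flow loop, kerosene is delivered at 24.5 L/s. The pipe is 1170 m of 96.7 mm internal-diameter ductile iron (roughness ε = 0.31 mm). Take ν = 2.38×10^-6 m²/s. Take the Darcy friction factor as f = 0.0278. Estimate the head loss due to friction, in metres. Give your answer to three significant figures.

h_f ≈ 191 m

V = 4Q/(πD²) = 4·0.0245/(π·0.0967²) = 3.336 m/s
h_f = f(L/D)V²/(2g) = 0.02780·(1170/0.0967)·3.336²/(2·9.81) = 190.8 m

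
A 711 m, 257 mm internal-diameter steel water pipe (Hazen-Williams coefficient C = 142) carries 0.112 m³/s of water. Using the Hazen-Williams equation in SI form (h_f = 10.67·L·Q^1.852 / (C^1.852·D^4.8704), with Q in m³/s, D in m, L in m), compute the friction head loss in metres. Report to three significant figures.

h_f ≈ 10.2 m

h_f = 10.67·711·0.112^1.852 / (142^1.852·0.257^4.8704) = 10.16 m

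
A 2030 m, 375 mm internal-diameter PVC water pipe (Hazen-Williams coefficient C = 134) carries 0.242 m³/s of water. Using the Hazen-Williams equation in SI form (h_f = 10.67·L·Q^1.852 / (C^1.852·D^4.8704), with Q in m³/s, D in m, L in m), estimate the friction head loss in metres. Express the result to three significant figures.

h_f ≈ 21.4 m

h_f = 10.67·2030·0.242^1.852 / (134^1.852·0.375^4.8704) = 21.37 m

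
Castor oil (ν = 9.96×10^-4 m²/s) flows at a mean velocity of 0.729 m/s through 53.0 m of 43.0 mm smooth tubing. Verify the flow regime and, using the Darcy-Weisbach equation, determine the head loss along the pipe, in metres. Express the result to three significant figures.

h_f ≈ 67.9 m

Re = VD/ν = 0.729·0.04300/9.96×10^-4 = 31.5 → laminar (Re < 2300)
f = 64/Re = 2.033
h_f = f(L/D)V²/(2g) = 2.033·(53.0/0.04300)·0.729²/(2·9.81) = 67.89 m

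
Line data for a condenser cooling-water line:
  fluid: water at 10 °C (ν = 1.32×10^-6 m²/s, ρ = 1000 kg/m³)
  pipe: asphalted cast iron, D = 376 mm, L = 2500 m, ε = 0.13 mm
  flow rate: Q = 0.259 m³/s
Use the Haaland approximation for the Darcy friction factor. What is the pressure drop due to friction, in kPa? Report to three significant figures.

Δp ≈ 294 kPa

V = 4Q/(πD²) = 4·0.259/(π·0.376²) = 2.333 m/s
Re = VD/ν = 2.333·0.376/1.32×10^-6 = 6.64×10^5 → turbulent
ε/D = 0.13/376 = 3.46×10^-4
Haaland: f = 0.01627
h_f = f(L/D)V²/(2g) = 0.01627·(2500/0.376)·2.333²/(2·9.81) = 29.99 m
Δp = ρg·h_f = 1000·9.81·29.99 = 294.2 kPa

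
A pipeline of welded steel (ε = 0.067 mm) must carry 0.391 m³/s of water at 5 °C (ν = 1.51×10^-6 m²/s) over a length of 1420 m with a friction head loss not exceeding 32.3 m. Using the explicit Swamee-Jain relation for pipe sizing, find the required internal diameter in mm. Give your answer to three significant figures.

D ≈ 386 mm

Swamee-Jain (Type III): D = 0.66·[ε^1.25·(LQ²/(gh_f))^4.75 + ν·Q^9.4·(L/(gh_f))^5.2]^0.04
LQ²/(gh_f) = 0.6851; L/(gh_f) = 4.481
Term 1 = ε^1.25·(…)^4.75 = 1.01×10^-6; Term 2 = ν·Q^9.4·(…)^5.2 = 5.41×10^-7
D = 0.66·(1.01×10^-6 + 5.41×10^-7)^0.04 = 0.3865 m = 386 mm
Check: V = 3.33 m/s, Re = 8.53×10^5, f = 0.01462, h_f = 30.4 m ≈ 32.3 m ✓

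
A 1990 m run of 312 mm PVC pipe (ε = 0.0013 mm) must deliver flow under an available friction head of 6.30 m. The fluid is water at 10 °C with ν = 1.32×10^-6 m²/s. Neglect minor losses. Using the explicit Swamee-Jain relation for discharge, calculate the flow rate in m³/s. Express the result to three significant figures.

Swamee-Jain (Type II): Q = -0.965·√(gD⁵h_f/L)·ln[ε/(3.7D) + √(3.17ν²L/(gD³h_f))]
√(gD⁵h_f/L) = √(9.81·0.312⁵·6.30/1990) = 0.009582
ε/(3.7D) = 1.13×10^-6; √(3.17ν²L/(gD³h_f)) = 7.65×10^-5
Q = -0.965·0.009582·ln(7.765×10^-5) = 0.08751 m³/s
Check: V = 1.14 m/s, Re = 2.71×10^5, f = 0.01470, h_f = 6.26 m ≈ 6.30 m ✓

Q ≈ 0.0875 m³/s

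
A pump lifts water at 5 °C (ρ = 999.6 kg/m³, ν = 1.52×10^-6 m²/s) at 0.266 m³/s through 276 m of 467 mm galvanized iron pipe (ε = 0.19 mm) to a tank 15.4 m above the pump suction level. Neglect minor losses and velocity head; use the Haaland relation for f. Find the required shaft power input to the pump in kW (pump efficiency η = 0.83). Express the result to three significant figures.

P_shaft ≈ 52.3 kW

V = 4Q/(πD²) = 1.553 m/s; Re = 4.77×10^5; ε/D = 4.07×10^-4; f = 0.01700
h_f = f(L/D)V²/2g = 1.235 m
Total head H = z + h_f = 15.4 + 1.235 = 16.63 m
P_hyd = ρgQH = 999.6·9.81·0.266·16.63 = 43.39 kW
P_shaft = P_hyd/η = 43.39/0.83 = 52.28 kW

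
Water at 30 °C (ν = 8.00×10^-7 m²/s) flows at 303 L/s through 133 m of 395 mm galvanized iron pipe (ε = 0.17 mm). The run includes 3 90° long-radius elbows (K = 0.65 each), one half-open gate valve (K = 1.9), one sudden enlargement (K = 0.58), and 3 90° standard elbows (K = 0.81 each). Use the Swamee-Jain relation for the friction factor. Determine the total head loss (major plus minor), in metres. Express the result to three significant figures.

H_L ≈ 3.89 m

V = 4Q/(πD²) = 2.473 m/s; V²/2g = 0.3116 m
Re = 1.22×10^6, ε/D = 4.30×10^-4 → f = 0.01671 (Swamee-Jain)
Major: h_f = f(L/D)·V²/2g = 0.01671·336.7·0.3116 = 1.753 m
Minor: ΣK = 6.86; h_m = ΣK·V²/2g = 2.138 m
Total H_L = 1.753 + 2.138 = 3.891 m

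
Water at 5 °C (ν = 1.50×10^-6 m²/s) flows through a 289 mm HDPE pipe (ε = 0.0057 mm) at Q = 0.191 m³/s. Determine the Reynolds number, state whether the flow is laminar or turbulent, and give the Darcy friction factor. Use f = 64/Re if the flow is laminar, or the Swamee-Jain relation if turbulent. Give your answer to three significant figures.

V = 4Q/(πD²) = 2.912 m/s
Re = VD/ν = 2.912·0.289/1.50×10^-6 = 5.61×10^5
Re > 4000 → turbulent; ε/D = 1.97×10^-5
Swamee-Jain: f = 0.01316

Re ≈ 5.61×10^5; turbulent; f ≈ 0.0132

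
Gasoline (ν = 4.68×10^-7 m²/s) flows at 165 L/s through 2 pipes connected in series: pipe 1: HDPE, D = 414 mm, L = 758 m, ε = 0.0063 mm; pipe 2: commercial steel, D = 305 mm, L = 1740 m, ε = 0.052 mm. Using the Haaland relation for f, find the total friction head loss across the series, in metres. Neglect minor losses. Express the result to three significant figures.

Pipe 1: V = 1.226 m/s, Re = 1.08×10^6, ε/D = 1.52×10^-5, f = 0.01173, h_1 = f(L/D)V²/2g = 1.644 m
Pipe 2: V = 2.258 m/s, Re = 1.47×10^6, ε/D = 1.70×10^-4, f = 0.01398, h_2 = f(L/D)V²/2g = 20.74 m
Series → Q common, losses add: H = Σh = 22.38 m

H ≈ 22.4 m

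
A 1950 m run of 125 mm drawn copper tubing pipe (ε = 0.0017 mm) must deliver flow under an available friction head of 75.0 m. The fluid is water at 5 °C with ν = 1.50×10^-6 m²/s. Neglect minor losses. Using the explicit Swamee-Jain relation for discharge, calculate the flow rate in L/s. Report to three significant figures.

Q ≈ 30.1 L/s

Swamee-Jain (Type II): Q = -0.965·√(gD⁵h_f/L)·ln[ε/(3.7D) + √(3.17ν²L/(gD³h_f))]
√(gD⁵h_f/L) = √(9.81·0.125⁵·75.0/1950) = 0.003393
ε/(3.7D) = 3.68×10^-6; √(3.17ν²L/(gD³h_f)) = 9.84×10^-5
Q = -0.965·0.003393·ln(1.021×10^-4) = 0.03009 m³/s
Check: V = 2.45 m/s, Re = 2.04×10^5, f = 0.01559, h_f = 74.6 m ≈ 75.0 m ✓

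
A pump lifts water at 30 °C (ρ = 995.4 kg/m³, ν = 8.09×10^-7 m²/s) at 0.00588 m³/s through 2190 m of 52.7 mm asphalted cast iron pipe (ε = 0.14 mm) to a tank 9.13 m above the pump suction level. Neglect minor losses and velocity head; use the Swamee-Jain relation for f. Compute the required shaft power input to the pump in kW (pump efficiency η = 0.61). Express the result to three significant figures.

V = 4Q/(πD²) = 2.696 m/s; Re = 1.76×10^5; ε/D = 0.00266; f = 0.02631
h_f = f(L/D)V²/2g = 405.0 m
Total head H = z + h_f = 9.13 + 405.0 = 414.1 m
P_hyd = ρgQH = 995.4·9.81·0.00588·414.1 = 23.78 kW
P_shaft = P_hyd/η = 23.78/0.61 = 38.98 kW

P_shaft ≈ 39.0 kW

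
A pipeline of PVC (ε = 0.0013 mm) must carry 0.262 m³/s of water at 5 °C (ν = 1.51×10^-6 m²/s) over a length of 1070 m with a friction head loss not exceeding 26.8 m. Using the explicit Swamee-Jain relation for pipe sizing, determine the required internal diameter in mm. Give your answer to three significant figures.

Swamee-Jain (Type III): D = 0.66·[ε^1.25·(LQ²/(gh_f))^4.75 + ν·Q^9.4·(L/(gh_f))^5.2]^0.04
LQ²/(gh_f) = 0.2794; L/(gh_f) = 4.070
Term 1 = ε^1.25·(…)^4.75 = 1.03×10^-10; Term 2 = ν·Q^9.4·(…)^5.2 = 7.60×10^-9
D = 0.66·(1.03×10^-10 + 7.60×10^-9)^0.04 = 0.3126 m = 313 mm
Check: V = 3.41 m/s, Re = 7.07×10^5, f = 0.01240, h_f = 25.2 m ≈ 26.8 m ✓

D ≈ 313 mm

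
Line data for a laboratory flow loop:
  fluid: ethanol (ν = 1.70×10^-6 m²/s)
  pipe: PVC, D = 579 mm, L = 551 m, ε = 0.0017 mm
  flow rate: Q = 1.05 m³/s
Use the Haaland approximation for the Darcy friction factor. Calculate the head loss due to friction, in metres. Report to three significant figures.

h_f ≈ 8.54 m

V = 4Q/(πD²) = 4·1.05/(π·0.579²) = 3.988 m/s
Re = VD/ν = 3.988·0.579/1.70×10^-6 = 1.36×10^6 → turbulent
ε/D = 0.0017/579 = 2.94×10^-6
Haaland: f = 0.01107
h_f = f(L/D)V²/(2g) = 0.01107·(551/0.579)·3.988²/(2·9.81) = 8.540 m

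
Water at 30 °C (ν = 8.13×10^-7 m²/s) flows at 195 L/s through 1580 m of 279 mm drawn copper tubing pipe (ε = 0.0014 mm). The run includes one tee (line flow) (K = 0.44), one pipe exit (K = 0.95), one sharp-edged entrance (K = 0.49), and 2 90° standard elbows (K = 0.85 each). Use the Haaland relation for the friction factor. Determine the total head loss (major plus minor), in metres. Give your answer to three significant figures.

V = 4Q/(πD²) = 3.190 m/s; V²/2g = 0.5185 m
Re = 1.09×10^6, ε/D = 5.02×10^-6 → f = 0.01150 (Haaland)
Major: h_f = f(L/D)·V²/2g = 0.01150·5663·0.5185 = 33.78 m
Minor: ΣK = 3.58; h_m = ΣK·V²/2g = 1.856 m
Total H_L = 33.78 + 1.856 = 35.64 m

H_L ≈ 35.6 m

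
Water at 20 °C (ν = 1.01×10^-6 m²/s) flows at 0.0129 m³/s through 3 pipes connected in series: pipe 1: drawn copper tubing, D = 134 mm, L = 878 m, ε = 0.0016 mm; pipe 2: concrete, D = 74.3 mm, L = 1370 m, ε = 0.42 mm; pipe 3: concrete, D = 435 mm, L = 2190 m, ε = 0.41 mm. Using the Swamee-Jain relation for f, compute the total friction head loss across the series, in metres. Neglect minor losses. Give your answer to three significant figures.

H ≈ 272 m

Pipe 1: V = 0.9147 m/s, Re = 1.21×10^5, ε/D = 1.19×10^-5, f = 0.01724, h_1 = f(L/D)V²/2g = 4.818 m
Pipe 2: V = 2.975 m/s, Re = 2.19×10^5, ε/D = 0.00565, f = 0.03209, h_2 = f(L/D)V²/2g = 267.0 m
Pipe 3: V = 0.08680 m/s, Re = 3.74×10^4, ε/D = 9.43×10^-4, f = 0.02507, h_3 = f(L/D)V²/2g = 0.04846 m
Series → Q common, losses add: H = Σh = 271.8 m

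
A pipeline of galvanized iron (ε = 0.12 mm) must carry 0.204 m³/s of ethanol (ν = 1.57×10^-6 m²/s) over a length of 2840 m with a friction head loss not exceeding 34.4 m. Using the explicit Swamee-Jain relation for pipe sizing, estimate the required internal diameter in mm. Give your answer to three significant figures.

Swamee-Jain (Type III): D = 0.66·[ε^1.25·(LQ²/(gh_f))^4.75 + ν·Q^9.4·(L/(gh_f))^5.2]^0.04
LQ²/(gh_f) = 0.3502; L/(gh_f) = 8.416
Term 1 = ε^1.25·(…)^4.75 = 8.60×10^-8; Term 2 = ν·Q^9.4·(…)^5.2 = 3.29×10^-8
D = 0.66·(8.60×10^-8 + 3.29×10^-8)^0.04 = 0.3488 m = 349 mm
Check: V = 2.14 m/s, Re = 4.74×10^5, f = 0.01677, h_f = 31.7 m ≈ 34.4 m ✓

D ≈ 349 mm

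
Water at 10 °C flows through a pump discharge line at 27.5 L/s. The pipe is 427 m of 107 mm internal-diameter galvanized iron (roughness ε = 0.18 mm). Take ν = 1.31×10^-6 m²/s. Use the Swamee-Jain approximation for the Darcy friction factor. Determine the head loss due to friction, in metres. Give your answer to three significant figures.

V = 4Q/(πD²) = 4·0.0275/(π·0.107²) = 3.058 m/s
Re = VD/ν = 3.058·0.107/1.31×10^-6 = 2.50×10^5 → turbulent
ε/D = 0.18/107 = 0.00168
Swamee-Jain: f = 0.02335
h_f = f(L/D)V²/(2g) = 0.02335·(427/0.107)·3.058²/(2·9.81) = 44.42 m

h_f ≈ 44.4 m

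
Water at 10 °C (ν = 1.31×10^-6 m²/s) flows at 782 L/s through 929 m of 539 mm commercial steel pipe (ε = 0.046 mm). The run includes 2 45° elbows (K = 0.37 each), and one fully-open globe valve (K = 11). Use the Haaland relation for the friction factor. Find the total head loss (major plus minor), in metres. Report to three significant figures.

V = 4Q/(πD²) = 3.427 m/s; V²/2g = 0.5987 m
Re = 1.41×10^6, ε/D = 8.53×10^-5 → f = 0.01275 (Haaland)
Major: h_f = f(L/D)·V²/2g = 0.01275·1724·0.5987 = 13.16 m
Minor: ΣK = 11.7; h_m = ΣK·V²/2g = 7.028 m
Total H_L = 13.16 + 7.028 = 20.18 m

H_L ≈ 20.2 m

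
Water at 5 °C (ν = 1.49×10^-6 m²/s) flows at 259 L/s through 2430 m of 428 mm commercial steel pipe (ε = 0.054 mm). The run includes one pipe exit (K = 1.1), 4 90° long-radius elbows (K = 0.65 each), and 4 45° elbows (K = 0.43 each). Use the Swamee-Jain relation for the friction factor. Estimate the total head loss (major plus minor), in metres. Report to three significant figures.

H_L ≈ 14.7 m

V = 4Q/(πD²) = 1.800 m/s; V²/2g = 0.1652 m
Re = 5.17×10^5, ε/D = 1.26×10^-4 → f = 0.01471 (Swamee-Jain)
Major: h_f = f(L/D)·V²/2g = 0.01471·5678·0.1652 = 13.80 m
Minor: ΣK = 5.42; h_m = ΣK·V²/2g = 0.8953 m
Total H_L = 13.80 + 0.8953 = 14.69 m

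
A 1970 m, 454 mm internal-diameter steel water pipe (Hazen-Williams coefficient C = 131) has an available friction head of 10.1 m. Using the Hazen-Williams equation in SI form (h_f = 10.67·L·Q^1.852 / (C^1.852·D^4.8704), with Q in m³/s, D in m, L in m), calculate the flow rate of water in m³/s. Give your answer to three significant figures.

Q ≈ 0.265 m³/s

Rearranging: Q = [h_f·C^1.852·D^4.8704 / (10.67·L)]^(1/1.852)
Q = [10.1·131^1.852·0.454^4.8704 / (10.67·1970)]^0.540 = 0.2652 m³/s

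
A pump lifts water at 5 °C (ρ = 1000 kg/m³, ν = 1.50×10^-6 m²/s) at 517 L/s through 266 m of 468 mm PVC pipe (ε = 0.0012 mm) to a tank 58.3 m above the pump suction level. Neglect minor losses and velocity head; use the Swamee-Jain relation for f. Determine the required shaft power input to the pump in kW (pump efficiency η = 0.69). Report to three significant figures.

V = 4Q/(πD²) = 3.005 m/s; Re = 9.38×10^5; ε/D = 2.56×10^-6; f = 0.01180
h_f = f(L/D)V²/2g = 3.087 m
Total head H = z + h_f = 58.3 + 3.087 = 61.39 m
P_hyd = ρgQH = 1000·9.81·0.517·61.39 = 311.3 kW
P_shaft = P_hyd/η = 311.3/0.69 = 451.2 kW

P_shaft ≈ 451 kW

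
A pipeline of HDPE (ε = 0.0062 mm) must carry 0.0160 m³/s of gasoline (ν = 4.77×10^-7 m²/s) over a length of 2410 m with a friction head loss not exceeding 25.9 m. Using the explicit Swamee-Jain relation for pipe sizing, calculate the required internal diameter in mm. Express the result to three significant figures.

D ≈ 125 mm

Swamee-Jain (Type III): D = 0.66·[ε^1.25·(LQ²/(gh_f))^4.75 + ν·Q^9.4·(L/(gh_f))^5.2]^0.04
LQ²/(gh_f) = 0.002428; L/(gh_f) = 9.485
Term 1 = ε^1.25·(…)^4.75 = 1.18×10^-19; Term 2 = ν·Q^9.4·(…)^5.2 = 7.55×10^-19
D = 0.66·(1.18×10^-19 + 7.55×10^-19)^0.04 = 0.1251 m = 125 mm
Check: V = 1.30 m/s, Re = 3.41×10^5, f = 0.01463, h_f = 24.4 m ≈ 25.9 m ✓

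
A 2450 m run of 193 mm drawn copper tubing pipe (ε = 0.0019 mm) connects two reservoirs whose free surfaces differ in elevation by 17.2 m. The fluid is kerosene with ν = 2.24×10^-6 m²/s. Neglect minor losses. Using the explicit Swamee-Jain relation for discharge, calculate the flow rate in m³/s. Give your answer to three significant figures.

Swamee-Jain (Type II): Q = -0.965·√(gD⁵h_f/L)·ln[ε/(3.7D) + √(3.17ν²L/(gD³h_f))]
√(gD⁵h_f/L) = √(9.81·0.193⁵·17.2/2450) = 0.004294
ε/(3.7D) = 2.66×10^-6; √(3.17ν²L/(gD³h_f)) = 1.79×10^-4
Q = -0.965·0.004294·ln(1.819×10^-4) = 0.03569 m³/s
Check: V = 1.22 m/s, Re = 1.05×10^5, f = 0.01774, h_f = 17.1 m ≈ 17.2 m ✓

Q ≈ 0.0357 m³/s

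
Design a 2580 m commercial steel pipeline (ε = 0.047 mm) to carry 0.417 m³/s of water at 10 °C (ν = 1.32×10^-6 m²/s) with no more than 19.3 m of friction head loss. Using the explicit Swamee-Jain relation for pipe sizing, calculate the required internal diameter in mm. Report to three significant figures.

D ≈ 488 mm

Swamee-Jain (Type III): D = 0.66·[ε^1.25·(LQ²/(gh_f))^4.75 + ν·Q^9.4·(L/(gh_f))^5.2]^0.04
LQ²/(gh_f) = 2.370; L/(gh_f) = 13.63
Term 1 = ε^1.25·(…)^4.75 = 2.34×10^-4; Term 2 = ν·Q^9.4·(…)^5.2 = 2.81×10^-4
D = 0.66·(2.34×10^-4 + 2.81×10^-4)^0.04 = 0.4876 m = 488 mm
Check: V = 2.23 m/s, Re = 8.25×10^5, f = 0.01369, h_f = 18.4 m ≈ 19.3 m ✓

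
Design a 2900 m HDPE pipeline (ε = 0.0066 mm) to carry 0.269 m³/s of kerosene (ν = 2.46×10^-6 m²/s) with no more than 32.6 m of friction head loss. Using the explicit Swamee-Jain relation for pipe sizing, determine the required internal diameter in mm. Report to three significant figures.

D ≈ 381 mm

Swamee-Jain (Type III): D = 0.66·[ε^1.25·(LQ²/(gh_f))^4.75 + ν·Q^9.4·(L/(gh_f))^5.2]^0.04
LQ²/(gh_f) = 0.6562; L/(gh_f) = 9.068
Term 1 = ε^1.25·(…)^4.75 = 4.52×10^-8; Term 2 = ν·Q^9.4·(…)^5.2 = 1.02×10^-6
D = 0.66·(4.52×10^-8 + 1.02×10^-6)^0.04 = 0.3808 m = 381 mm
Check: V = 2.36 m/s, Re = 3.66×10^5, f = 0.01408, h_f = 30.5 m ≈ 32.6 m ✓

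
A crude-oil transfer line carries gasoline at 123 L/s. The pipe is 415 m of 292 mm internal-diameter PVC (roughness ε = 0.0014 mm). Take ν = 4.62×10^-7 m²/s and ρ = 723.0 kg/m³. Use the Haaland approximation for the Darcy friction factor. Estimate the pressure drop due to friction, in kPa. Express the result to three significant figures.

Δp ≈ 19.7 kPa

V = 4Q/(πD²) = 4·0.123/(π·0.292²) = 1.837 m/s
Re = VD/ν = 1.837·0.292/4.62×10^-7 = 1.16×10^6 → turbulent
ε/D = 0.0014/292 = 4.79×10^-6
Haaland: f = 0.01139
h_f = f(L/D)V²/(2g) = 0.01139·(415/0.292)·1.837²/(2·9.81) = 2.784 m
Δp = ρg·h_f = 723.0·9.81·2.784 = 19.75 kPa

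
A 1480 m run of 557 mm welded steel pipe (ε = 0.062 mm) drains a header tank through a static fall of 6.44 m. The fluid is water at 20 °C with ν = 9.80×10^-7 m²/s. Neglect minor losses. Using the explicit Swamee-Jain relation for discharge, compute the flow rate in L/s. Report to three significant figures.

Swamee-Jain (Type II): Q = -0.965·√(gD⁵h_f/L)·ln[ε/(3.7D) + √(3.17ν²L/(gD³h_f))]
√(gD⁵h_f/L) = √(9.81·0.557⁵·6.44/1480) = 0.04784
ε/(3.7D) = 3.01×10^-5; √(3.17ν²L/(gD³h_f)) = 2.03×10^-5
Q = -0.965·0.04784·ln(5.040×10^-5) = 0.4568 m³/s
Check: V = 1.87 m/s, Re = 1.07×10^6, f = 0.01360, h_f = 6.48 m ≈ 6.44 m ✓

Q ≈ 457 L/s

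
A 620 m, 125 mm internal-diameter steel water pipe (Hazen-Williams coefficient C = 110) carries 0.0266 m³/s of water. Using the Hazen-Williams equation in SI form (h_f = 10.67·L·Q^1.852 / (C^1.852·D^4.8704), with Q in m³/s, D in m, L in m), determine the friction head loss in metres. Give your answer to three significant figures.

h_f ≈ 33.2 m

h_f = 10.67·620·0.0266^1.852 / (110^1.852·0.125^4.8704) = 33.20 m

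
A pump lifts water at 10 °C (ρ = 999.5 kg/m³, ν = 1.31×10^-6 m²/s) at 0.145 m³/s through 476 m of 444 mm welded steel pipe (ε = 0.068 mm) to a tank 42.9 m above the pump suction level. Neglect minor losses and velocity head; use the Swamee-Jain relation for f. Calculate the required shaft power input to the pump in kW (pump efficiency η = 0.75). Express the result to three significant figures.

P_shaft ≈ 82.8 kW

V = 4Q/(πD²) = 0.9365 m/s; Re = 3.17×10^5; ε/D = 1.53×10^-4; f = 0.01581
h_f = f(L/D)V²/2g = 0.7577 m
Total head H = z + h_f = 42.9 + 0.7577 = 43.66 m
P_hyd = ρgQH = 999.5·9.81·0.145·43.66 = 62.07 kW
P_shaft = P_hyd/η = 62.07/0.75 = 82.76 kW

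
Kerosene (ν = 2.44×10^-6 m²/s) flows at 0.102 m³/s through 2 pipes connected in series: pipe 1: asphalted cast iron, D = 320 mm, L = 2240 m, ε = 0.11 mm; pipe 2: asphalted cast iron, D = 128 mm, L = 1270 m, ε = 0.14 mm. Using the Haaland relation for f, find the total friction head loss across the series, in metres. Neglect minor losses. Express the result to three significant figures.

Pipe 1: V = 1.268 m/s, Re = 1.66×10^5, ε/D = 3.44×10^-4, f = 0.01814, h_1 = f(L/D)V²/2g = 10.41 m
Pipe 2: V = 7.927 m/s, Re = 4.16×10^5, ε/D = 0.00109, f = 0.02070, h_2 = f(L/D)V²/2g = 657.6 m
Series → Q common, losses add: H = Σh = 668.0 m

H ≈ 668 m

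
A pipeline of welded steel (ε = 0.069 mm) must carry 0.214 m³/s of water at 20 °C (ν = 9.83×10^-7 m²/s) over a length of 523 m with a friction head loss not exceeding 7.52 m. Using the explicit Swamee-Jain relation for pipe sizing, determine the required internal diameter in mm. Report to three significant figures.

D ≈ 335 mm

Swamee-Jain (Type III): D = 0.66·[ε^1.25·(LQ²/(gh_f))^4.75 + ν·Q^9.4·(L/(gh_f))^5.2]^0.04
LQ²/(gh_f) = 0.3247; L/(gh_f) = 7.089
Term 1 = ε^1.25·(…)^4.75 = 3.01×10^-8; Term 2 = ν·Q^9.4·(…)^5.2 = 1.32×10^-8
D = 0.66·(3.01×10^-8 + 1.32×10^-8)^0.04 = 0.3350 m = 335 mm
Check: V = 2.43 m/s, Re = 8.28×10^5, f = 0.01500, h_f = 7.04 m ≈ 7.52 m ✓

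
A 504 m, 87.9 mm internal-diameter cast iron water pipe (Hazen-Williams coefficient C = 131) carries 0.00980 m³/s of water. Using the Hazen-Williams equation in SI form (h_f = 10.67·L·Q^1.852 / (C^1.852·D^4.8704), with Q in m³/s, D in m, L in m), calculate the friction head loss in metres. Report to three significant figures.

h_f ≈ 17.1 m

h_f = 10.67·504·0.00980^1.852 / (131^1.852·0.0879^4.8704) = 17.07 m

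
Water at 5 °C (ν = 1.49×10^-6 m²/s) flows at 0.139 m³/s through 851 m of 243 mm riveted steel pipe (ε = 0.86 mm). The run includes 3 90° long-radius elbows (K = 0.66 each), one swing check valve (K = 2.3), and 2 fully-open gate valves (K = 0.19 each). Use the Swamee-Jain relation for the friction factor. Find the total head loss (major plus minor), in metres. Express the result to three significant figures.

H_L ≈ 46.7 m

V = 4Q/(πD²) = 2.997 m/s; V²/2g = 0.4579 m
Re = 4.89×10^5, ε/D = 0.00354 → f = 0.02778 (Swamee-Jain)
Major: h_f = f(L/D)·V²/2g = 0.02778·3502·0.4579 = 44.54 m
Minor: ΣK = 4.66; h_m = ΣK·V²/2g = 2.134 m
Total H_L = 44.54 + 2.134 = 46.67 m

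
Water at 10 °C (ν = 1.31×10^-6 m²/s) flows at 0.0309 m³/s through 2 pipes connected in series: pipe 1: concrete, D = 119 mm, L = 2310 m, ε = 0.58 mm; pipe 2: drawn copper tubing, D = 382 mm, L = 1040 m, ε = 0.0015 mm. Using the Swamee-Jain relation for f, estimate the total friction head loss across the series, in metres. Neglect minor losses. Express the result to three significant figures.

H ≈ 234 m

Pipe 1: V = 2.778 m/s, Re = 2.52×10^5, ε/D = 0.00487, f = 0.03067, h_1 = f(L/D)V²/2g = 234.2 m
Pipe 2: V = 0.2696 m/s, Re = 7.86×10^4, ε/D = 3.93×10^-6, f = 0.01882, h_2 = f(L/D)V²/2g = 0.1898 m
Series → Q common, losses add: H = Σh = 234.4 m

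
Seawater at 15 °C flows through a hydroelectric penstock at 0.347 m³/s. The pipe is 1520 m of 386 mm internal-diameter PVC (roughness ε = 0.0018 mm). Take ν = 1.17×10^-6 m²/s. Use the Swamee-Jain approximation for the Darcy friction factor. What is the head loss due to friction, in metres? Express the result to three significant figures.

h_f ≈ 20.8 m

V = 4Q/(πD²) = 4·0.347/(π·0.386²) = 2.965 m/s
Re = VD/ν = 2.965·0.386/1.17×10^-6 = 9.78×10^5 → turbulent
ε/D = 0.0018/386 = 4.66×10^-6
Swamee-Jain: f = 0.01177
h_f = f(L/D)V²/(2g) = 0.01177·(1520/0.386)·2.965²/(2·9.81) = 20.76 m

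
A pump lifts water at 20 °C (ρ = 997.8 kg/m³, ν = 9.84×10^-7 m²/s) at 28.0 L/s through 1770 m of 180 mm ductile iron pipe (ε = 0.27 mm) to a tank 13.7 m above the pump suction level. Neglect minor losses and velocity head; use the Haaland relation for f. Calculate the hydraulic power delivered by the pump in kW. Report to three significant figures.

P_hyd ≈ 7.53 kW

V = 4Q/(πD²) = 1.100 m/s; Re = 2.01×10^5; ε/D = 0.00150; f = 0.02271
h_f = f(L/D)V²/2g = 13.78 m
Total head H = z + h_f = 13.7 + 13.78 = 27.48 m
P_hyd = ρgQH = 997.8·9.81·0.0280·27.48 = 7.532 kW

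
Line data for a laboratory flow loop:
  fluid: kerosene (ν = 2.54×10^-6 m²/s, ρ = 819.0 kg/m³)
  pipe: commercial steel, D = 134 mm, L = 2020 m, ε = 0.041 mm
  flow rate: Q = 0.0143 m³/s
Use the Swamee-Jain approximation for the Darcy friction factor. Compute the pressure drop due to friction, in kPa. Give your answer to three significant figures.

V = 4Q/(πD²) = 4·0.0143/(π·0.134²) = 1.014 m/s
Re = VD/ν = 1.014·0.134/2.54×10^-6 = 5.35×10^4 → turbulent
ε/D = 0.041/134 = 3.06×10^-4
Swamee-Jain: f = 0.02167
h_f = f(L/D)V²/(2g) = 0.02167·(2020/0.134)·1.014²/(2·9.81) = 17.12 m
Δp = ρg·h_f = 819.0·9.81·17.12 = 137.6 kPa

Δp ≈ 138 kPa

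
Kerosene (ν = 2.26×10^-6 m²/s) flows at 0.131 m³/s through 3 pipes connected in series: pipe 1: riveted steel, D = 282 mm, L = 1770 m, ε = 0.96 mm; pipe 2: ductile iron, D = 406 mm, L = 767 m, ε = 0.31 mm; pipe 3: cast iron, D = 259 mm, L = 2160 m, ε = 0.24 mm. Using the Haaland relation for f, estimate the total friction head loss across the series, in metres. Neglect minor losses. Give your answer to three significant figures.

H ≈ 94.0 m

Pipe 1: V = 2.097 m/s, Re = 2.62×10^5, ε/D = 0.00340, f = 0.02760, h_1 = f(L/D)V²/2g = 38.84 m
Pipe 2: V = 1.012 m/s, Re = 1.82×10^5, ε/D = 7.64×10^-4, f = 0.02004, h_2 = f(L/D)V²/2g = 1.976 m
Pipe 3: V = 2.486 m/s, Re = 2.85×10^5, ε/D = 9.27×10^-4, f = 0.02025, h_3 = f(L/D)V²/2g = 53.22 m
Series → Q common, losses add: H = Σh = 94.04 m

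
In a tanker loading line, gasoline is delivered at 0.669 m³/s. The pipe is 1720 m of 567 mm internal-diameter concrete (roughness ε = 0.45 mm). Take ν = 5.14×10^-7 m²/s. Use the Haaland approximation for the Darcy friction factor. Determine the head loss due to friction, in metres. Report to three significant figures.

V = 4Q/(πD²) = 4·0.669/(π·0.567²) = 2.650 m/s
Re = VD/ν = 2.650·0.567/5.14×10^-7 = 2.92×10^6 → turbulent
ε/D = 0.45/567 = 7.94×10^-4
Haaland: f = 0.01872
h_f = f(L/D)V²/(2g) = 0.01872·(1720/0.567)·2.650²/(2·9.81) = 20.32 m

h_f ≈ 20.3 m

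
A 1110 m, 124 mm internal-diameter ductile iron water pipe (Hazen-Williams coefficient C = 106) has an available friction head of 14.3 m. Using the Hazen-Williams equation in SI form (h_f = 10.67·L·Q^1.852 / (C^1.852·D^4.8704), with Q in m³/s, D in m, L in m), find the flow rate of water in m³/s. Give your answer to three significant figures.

Q ≈ 0.0116 m³/s

Rearranging: Q = [h_f·C^1.852·D^4.8704 / (10.67·L)]^(1/1.852)
Q = [14.3·106^1.852·0.124^4.8704 / (10.67·1110)]^0.540 = 0.01163 m³/s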